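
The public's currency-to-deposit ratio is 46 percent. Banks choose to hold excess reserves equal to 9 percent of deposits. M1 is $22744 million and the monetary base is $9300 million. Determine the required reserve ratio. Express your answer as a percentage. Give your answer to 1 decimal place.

4.7%

Using m = M/MB = 22744/9300 ≈ 2.445591. Since m = (1 + c)/(c + rr + e), the denominator satisfies c + rr + e = (1 + c)/m = (1 + 0.46) / 2.445591 ≈ 0.596993.
With c = 0.46 and e = 0.09, the required reserve ratio is 0.596993 − 0.46 − 0.09 = 0.046993.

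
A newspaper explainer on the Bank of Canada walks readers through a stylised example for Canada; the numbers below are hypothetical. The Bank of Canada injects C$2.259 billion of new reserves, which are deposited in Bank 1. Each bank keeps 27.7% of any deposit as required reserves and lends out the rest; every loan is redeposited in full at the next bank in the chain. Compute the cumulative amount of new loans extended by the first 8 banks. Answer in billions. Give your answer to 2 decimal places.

C$5.46 billion

Bank i lends (1 − rr)^i of the original deposit: Bank 1 lends 2.259·0.7230 ≈ 1.6333, Bank 2 lends 2.259·0.7230² ≈ 1.1808, and so on.
Summing a geometric series: total = 2.259·[0.7230·(1 − 0.7230^8) / (1 − 0.7230)] ≈ 5.4560 billion.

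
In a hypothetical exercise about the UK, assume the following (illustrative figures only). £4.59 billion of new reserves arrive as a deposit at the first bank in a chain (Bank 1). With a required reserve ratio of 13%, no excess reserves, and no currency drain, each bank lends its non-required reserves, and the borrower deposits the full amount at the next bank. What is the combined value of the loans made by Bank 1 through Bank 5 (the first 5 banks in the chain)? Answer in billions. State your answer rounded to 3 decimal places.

£15.407 billion

Bank i lends (1 − rr)^i of the original deposit: Bank 1 lends 4.59·0.8700 = 3.9933, Bank 2 lends 4.59·0.8700² ≈ 3.4742, and so on.
Summing a geometric series: total = 4.59·[0.8700·(1 − 0.8700^5) / (1 − 0.8700)] ≈ 15.4074 billion.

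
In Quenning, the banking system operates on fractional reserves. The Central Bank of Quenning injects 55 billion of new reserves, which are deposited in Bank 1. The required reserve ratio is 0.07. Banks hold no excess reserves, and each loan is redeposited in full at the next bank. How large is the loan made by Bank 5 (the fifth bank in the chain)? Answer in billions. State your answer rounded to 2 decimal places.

Each bank lends a fraction (1 − rr) = 0.9300 of the deposit it receives, so Bank 5 receives 55·0.9300^4 and lends 55·0.9300^5 ≈ 38.2629 billion.

38.26 billion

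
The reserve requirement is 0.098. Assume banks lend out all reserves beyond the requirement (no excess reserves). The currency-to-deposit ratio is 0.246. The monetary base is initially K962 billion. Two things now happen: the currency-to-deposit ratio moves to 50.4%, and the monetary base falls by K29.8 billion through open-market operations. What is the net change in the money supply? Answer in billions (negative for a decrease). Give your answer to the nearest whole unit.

Before: m₁ = (1 + 0.246) / (0.098 + 0.246) ≈ 3.6221, MB₁ = 962, so M₁ = 3.6221 × 962 = 3484.4602 billion.
After: m₂ = (1 + 0.504) / (0.098 + 0.504) ≈ 2.4983, MB₂ = 962 − 29.8 = 932.2, so M₂ = 2.4983 × 932.2 ≈ 2328.9153 billion.
ΔM = M₂ − M₁ = 2328.9153 − 3484.4602 = -1155.5449 billion.

-1156 billion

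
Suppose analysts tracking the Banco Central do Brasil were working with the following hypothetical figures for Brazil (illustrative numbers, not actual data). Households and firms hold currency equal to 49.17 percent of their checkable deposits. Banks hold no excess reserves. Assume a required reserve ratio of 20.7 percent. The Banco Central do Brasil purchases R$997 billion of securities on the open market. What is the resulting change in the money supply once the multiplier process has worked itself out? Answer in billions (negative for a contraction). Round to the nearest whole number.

The money multiplier is m = (1 + c) / (rr + c) = (1 + 0.4917) / (0.207 + 0.4917) ≈ 2.1350.
The purchase adds 997 billion of base, so ΔM = m × ΔMB = 2.1350 × (+997) = 2128.595 billion.

R$2129 billion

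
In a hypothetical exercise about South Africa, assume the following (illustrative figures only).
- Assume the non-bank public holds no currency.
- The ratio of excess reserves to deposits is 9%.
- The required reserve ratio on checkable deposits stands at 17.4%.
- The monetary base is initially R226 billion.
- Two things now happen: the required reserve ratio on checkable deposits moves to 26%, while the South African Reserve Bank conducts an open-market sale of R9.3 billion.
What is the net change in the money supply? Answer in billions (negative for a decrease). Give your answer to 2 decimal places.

-236.92 billion

Before: m₁ = 1 / (0.174 + 0.09) ≈ 3.787879, MB₁ = 226, so M₁ = 3.787879 × 226 ≈ 856.0607 billion.
After: m₂ = 1 / (0.26 + 0.09) ≈ 2.857143, MB₂ = 226 − 9.3 = 216.7, so M₂ = 2.857143 × 216.7 ≈ 619.1429 billion.
ΔM = M₂ − M₁ = 619.1429 − 856.0607 = -236.9178 billion.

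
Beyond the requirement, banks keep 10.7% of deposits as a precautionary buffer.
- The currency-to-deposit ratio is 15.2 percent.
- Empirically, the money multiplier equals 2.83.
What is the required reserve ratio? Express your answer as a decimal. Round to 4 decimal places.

0.1481

Using m = 2.83. Since m = (1 + c)/(c + rr + e), the denominator satisfies c + rr + e = (1 + c)/m = (1 + 0.152) / 2.83 ≈ 0.407067.
With c = 0.152 and e = 0.107, the required reserve ratio is 0.407067 − 0.152 − 0.107 = 0.148067.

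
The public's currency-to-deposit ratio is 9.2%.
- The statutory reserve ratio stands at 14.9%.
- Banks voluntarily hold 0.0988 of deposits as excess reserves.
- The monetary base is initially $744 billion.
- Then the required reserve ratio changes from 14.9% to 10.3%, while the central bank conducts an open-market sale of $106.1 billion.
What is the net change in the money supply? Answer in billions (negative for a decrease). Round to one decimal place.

Before: m₁ = (1 + 0.092) / (0.149 + 0.0988 + 0.092) ≈ 3.21366, MB₁ = 744, so M₁ = 3.21366 × 744 ≈ 2390.963 billion.
After: m₂ = (1 + 0.092) / (0.103 + 0.0988 + 0.092) ≈ 3.71681, MB₂ = 744 − 106.1 = 637.9, so M₂ = 3.71681 × 637.9 ≈ 2370.9531 billion.
ΔM = M₂ − M₁ = 2370.9531 − 2390.963 = -20.0099 billion.

-20.0 billion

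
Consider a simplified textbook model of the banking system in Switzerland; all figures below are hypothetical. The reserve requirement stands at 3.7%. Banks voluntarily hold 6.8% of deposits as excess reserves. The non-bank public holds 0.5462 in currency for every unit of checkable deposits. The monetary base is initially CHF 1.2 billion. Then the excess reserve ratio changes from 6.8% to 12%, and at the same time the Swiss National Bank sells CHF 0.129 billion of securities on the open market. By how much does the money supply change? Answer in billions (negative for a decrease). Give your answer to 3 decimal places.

-0.494 billion

Before: m₁ = (1 + 0.5462) / (0.037 + 0.068 + 0.5462) ≈ 2.37439, MB₁ = 1.2, so M₁ = 2.37439 × 1.2 ≈ 2.8493 billion.
After: m₂ = (1 + 0.5462) / (0.037 + 0.12 + 0.5462) ≈ 2.19881, MB₂ = 1.2 − 0.129 = 1.071, so M₂ = 2.19881 × 1.071 ≈ 2.3549 billion.
ΔM = M₂ − M₁ = 2.3549 − 2.8493 = -0.4944 billion.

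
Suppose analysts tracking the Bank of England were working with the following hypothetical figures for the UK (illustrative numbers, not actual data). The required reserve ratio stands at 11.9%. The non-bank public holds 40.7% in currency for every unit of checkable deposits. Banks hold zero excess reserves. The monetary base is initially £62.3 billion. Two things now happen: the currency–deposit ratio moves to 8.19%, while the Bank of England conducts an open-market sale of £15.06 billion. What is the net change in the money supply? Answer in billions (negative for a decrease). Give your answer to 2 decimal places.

£87.75 billion

Before: m₁ = (1 + 0.407) / (0.119 + 0.407) ≈ 2.67490, MB₁ = 62.3, so M₁ = 2.67490 × 62.3 ≈ 166.6463 billion.
After: m₂ = (1 + 0.0819) / (0.119 + 0.0819) ≈ 5.38527, MB₂ = 62.3 − 15.06 = 47.24, so M₂ = 5.38527 × 47.24 ≈ 254.4002 billion.
ΔM = M₂ − M₁ = 254.4002 − 166.6463 = 87.7539 billion.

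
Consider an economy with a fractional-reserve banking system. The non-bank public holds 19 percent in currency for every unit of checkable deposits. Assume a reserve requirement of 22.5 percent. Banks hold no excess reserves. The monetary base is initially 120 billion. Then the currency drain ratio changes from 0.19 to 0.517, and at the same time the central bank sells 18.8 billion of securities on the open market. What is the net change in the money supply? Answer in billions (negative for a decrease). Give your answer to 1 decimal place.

-137.2 billion

Before: m₁ = (1 + 0.19) / (0.225 + 0.19) ≈ 2.86747, MB₁ = 120, so M₁ = 2.86747 × 120 = 344.0964 billion.
After: m₂ = (1 + 0.517) / (0.225 + 0.517) ≈ 2.04447, MB₂ = 120 − 18.8 = 101.2, so M₂ = 2.04447 × 101.2 ≈ 206.9004 billion.
ΔM = M₂ − M₁ = 206.9004 − 344.0964 = -137.196 billion.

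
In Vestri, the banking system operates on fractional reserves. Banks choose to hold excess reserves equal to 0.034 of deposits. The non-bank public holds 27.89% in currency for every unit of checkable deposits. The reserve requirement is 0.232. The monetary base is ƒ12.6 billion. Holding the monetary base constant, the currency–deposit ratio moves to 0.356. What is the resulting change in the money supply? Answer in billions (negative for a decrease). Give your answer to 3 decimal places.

Initially m₁ = (1 + 0.2789) / (0.232 + 0.034 + 0.2789) ≈ 2.347036, so M₁ = 2.347036 × 12.6 ≈ 29.5727 billion.
After the change m₂ = (1 + 0.356) / (0.232 + 0.034 + 0.356) ≈ 2.180064, so M₂ = 2.180064 × 12.6 ≈ 27.4688 billion.
ΔM = M₂ − M₁ = 27.4688 − 29.5727 = -2.1039 billion.

-2.104 billion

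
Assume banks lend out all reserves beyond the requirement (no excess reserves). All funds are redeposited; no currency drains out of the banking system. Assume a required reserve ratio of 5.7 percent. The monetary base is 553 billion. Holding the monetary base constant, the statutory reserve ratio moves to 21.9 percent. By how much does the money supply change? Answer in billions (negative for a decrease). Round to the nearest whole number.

Initially m₁ = 1 / (0.057) ≈ 17.5439, so M₁ = 17.5439 × 553 = 9701.7767 billion.
After the change m₂ = 1 / (0.219) ≈ 4.5662, so M₂ = 4.5662 × 553 = 2525.1086 billion.
ΔM = M₂ − M₁ = 2525.1086 − 9701.7767 = -7176.6681 billion.

-7177 billion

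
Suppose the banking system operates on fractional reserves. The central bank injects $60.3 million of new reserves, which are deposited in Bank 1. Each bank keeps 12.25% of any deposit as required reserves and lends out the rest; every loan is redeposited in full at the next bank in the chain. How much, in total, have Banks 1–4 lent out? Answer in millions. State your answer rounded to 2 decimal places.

Bank i lends (1 − rr)^i of the original deposit: Bank 1 lends 60.3·0.8775 ≈ 52.9132, Bank 2 lends 60.3·0.8775² ≈ 46.4314, and so on.
Summing a geometric series: total = 60.3·[0.8775·(1 − 0.8775^4) / (1 − 0.8775)] ≈ 175.8406 million.

$175.84 million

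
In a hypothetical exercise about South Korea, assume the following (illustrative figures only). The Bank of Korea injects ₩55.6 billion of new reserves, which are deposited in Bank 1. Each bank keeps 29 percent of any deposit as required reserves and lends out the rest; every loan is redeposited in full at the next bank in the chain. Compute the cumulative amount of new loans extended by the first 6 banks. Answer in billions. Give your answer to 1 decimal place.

₩118.7 billion

Bank i lends (1 − rr)^i of the original deposit: Bank 1 lends 55.6·0.7100 = 39.4760, Bank 2 lends 55.6·0.7100² ≈ 28.0280, and so on.
Summing a geometric series: total = 55.6·[0.7100·(1 − 0.7100^6) / (1 − 0.7100)] ≈ 118.6866 billion.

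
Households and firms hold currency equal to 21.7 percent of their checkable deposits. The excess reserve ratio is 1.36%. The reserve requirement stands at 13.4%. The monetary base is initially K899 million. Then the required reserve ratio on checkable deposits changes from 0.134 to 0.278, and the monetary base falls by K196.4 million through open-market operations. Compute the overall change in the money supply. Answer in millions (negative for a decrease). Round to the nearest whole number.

Before: m₁ = (1 + 0.217) / (0.134 + 0.0136 + 0.217) ≈ 3.3379, MB₁ = 899, so M₁ = 3.3379 × 899 = 3000.7721 million.
After: m₂ = (1 + 0.217) / (0.278 + 0.0136 + 0.217) ≈ 2.3928, MB₂ = 899 − 196.4 = 702.6, so M₂ = 2.3928 × 702.6 ≈ 1681.1813 million.
ΔM = M₂ − M₁ = 1681.1813 − 3000.7721 = -1319.5908 million.

-1320 million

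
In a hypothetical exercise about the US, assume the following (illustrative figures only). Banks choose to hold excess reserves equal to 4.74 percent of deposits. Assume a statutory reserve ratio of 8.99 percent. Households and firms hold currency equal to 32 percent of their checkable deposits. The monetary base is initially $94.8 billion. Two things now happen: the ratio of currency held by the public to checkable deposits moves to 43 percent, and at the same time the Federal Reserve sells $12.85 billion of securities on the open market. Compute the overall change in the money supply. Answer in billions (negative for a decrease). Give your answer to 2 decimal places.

-67.07 billion

Before: m₁ = (1 + 0.32) / (0.0899 + 0.0474 + 0.32) ≈ 2.88651, MB₁ = 94.8, so M₁ = 2.88651 × 94.8 ≈ 273.6411 billion.
After: m₂ = (1 + 0.43) / (0.0899 + 0.0474 + 0.43) ≈ 2.52071, MB₂ = 94.8 − 12.85 = 81.95, so M₂ = 2.52071 × 81.95 ≈ 206.5722 billion.
ΔM = M₂ − M₁ = 206.5722 − 273.6411 = -67.0689 billion.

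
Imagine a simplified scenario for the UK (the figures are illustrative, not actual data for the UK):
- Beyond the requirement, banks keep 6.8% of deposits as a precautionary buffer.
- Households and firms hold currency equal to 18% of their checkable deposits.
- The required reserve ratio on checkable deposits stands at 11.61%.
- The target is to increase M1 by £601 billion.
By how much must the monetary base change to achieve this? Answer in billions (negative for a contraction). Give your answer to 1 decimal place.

The money multiplier is m = (1 + c) / (rr + e + c) = (1 + 0.18) / (0.1161 + 0.068 + 0.18) ≈ 3.24087.
ΔMB = ΔM / m = (+601) / 3.24087 ≈ 185.444 billion.

£185.4 billion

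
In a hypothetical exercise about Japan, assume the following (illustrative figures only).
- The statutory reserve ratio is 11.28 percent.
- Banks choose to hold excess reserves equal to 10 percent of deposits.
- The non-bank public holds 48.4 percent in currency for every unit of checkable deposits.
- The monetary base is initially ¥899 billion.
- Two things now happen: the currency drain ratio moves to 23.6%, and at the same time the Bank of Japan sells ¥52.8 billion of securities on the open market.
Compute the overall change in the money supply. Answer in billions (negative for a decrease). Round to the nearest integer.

Before: m₁ = (1 + 0.484) / (0.1128 + 0.1 + 0.484) ≈ 2.1297, MB₁ = 899, so M₁ = 2.1297 × 899 = 1914.6003 billion.
After: m₂ = (1 + 0.236) / (0.1128 + 0.1 + 0.236) ≈ 2.7540, MB₂ = 899 − 52.8 = 846.2, so M₂ = 2.7540 × 846.2 = 2330.4348 billion.
ΔM = M₂ − M₁ = 2330.4348 − 1914.6003 = 415.8345 billion.

¥416 billion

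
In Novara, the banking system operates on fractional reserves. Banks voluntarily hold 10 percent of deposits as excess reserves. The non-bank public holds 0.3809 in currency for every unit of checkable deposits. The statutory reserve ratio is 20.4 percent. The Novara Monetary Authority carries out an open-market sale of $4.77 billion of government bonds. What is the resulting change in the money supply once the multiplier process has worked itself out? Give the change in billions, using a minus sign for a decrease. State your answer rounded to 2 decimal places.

-9.62 billion

The money multiplier is m = (1 + c) / (rr + e + c) = (1 + 0.3809) / (0.204 + 0.1 + 0.3809) ≈ 2.0162.
The sale removes 4.77 billion of base, so ΔM = m × ΔMB = 2.0162 × (−4.77) ≈ -9.6173 billion.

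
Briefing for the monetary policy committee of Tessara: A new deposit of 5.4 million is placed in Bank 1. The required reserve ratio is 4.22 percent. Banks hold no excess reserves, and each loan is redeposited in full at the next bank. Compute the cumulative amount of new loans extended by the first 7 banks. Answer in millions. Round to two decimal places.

31.93 million

Bank i lends (1 − rr)^i of the original deposit: Bank 1 lends 5.4·0.9578 ≈ 5.1721, Bank 2 lends 5.4·0.9578² ≈ 4.9539, and so on.
Summing a geometric series: total = 5.4·[0.9578·(1 − 0.9578^7) / (1 − 0.9578)] ≈ 31.9304 million.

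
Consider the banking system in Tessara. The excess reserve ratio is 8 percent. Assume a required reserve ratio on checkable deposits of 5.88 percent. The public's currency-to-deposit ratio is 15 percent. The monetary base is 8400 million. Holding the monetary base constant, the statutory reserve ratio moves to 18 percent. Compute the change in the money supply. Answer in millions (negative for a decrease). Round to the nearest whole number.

-9888 million

Initially m₁ = (1 + 0.15) / (0.0588 + 0.08 + 0.15) ≈ 3.98199, so M₁ = 3.98199 × 8400 = 33448.716 million.
After the change m₂ = (1 + 0.15) / (0.18 + 0.08 + 0.15) ≈ 2.80488, so M₂ = 2.80488 × 8400 = 23560.992 million.
ΔM = M₂ − M₁ = 23560.992 − 33448.716 = -9887.724 million.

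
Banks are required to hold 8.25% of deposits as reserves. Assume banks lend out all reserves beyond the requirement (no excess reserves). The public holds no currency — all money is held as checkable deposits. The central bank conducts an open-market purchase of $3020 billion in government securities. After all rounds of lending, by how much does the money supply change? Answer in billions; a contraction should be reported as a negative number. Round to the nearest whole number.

The simple money multiplier is m = 1/rr = 1/0.0825 ≈ 12.12121.
An open-market purchase increases the monetary base by 3020 billion, so ΔM = m × ΔMB = 12.12121 × 3020 = 36606.0542 billion.

$36606 billion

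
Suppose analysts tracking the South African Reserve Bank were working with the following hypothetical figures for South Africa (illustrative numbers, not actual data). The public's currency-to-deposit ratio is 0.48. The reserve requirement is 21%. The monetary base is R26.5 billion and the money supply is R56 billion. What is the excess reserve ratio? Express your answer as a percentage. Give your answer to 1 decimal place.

1.0%

Using m = M/MB = 56/26.5 ≈ 2.113208. Since m = (1 + c)/(c + rr + e), the denominator satisfies c + rr + e = (1 + c)/m = (1 + 0.48) / 2.113208 ≈ 0.700357.
With c = 0.48 and rr = 0.21, the excess reserve ratio is 0.700357 − 0.48 − 0.21 = 0.010357.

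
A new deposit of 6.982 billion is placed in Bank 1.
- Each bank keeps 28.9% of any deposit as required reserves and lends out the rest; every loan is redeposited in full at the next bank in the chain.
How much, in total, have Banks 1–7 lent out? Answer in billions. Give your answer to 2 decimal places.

Bank i lends (1 − rr)^i of the original deposit: Bank 1 lends 6.982·0.7110 ≈ 4.9642, Bank 2 lends 6.982·0.7110² ≈ 3.5295, and so on.
Summing a geometric series: total = 6.982·[0.7110·(1 − 0.7110^7) / (1 − 0.7110)] ≈ 15.5994 billion.

15.60 billion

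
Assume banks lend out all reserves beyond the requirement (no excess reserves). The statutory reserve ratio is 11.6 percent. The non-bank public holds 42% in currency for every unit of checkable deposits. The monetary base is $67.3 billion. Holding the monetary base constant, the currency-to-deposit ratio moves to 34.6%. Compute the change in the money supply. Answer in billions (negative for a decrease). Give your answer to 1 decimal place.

Initially m₁ = (1 + 0.42) / (0.116 + 0.42) ≈ 2.6493, so M₁ = 2.6493 × 67.3 ≈ 178.2979 billion.
After the change m₂ = (1 + 0.346) / (0.116 + 0.346) ≈ 2.9134, so M₂ = 2.9134 × 67.3 ≈ 196.0718 billion.
ΔM = M₂ − M₁ = 196.0718 − 178.2979 = 17.7739 billion.

$17.8 billion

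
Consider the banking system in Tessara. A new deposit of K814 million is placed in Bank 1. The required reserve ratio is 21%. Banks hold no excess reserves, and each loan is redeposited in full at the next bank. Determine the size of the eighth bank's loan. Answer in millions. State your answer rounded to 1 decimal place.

K123.5 million

Each bank lends a fraction (1 − rr) = 0.7900 of the deposit it receives, so Bank 8 receives 814·0.7900^7 and lends 814·0.7900^8 ≈ 123.4927 million.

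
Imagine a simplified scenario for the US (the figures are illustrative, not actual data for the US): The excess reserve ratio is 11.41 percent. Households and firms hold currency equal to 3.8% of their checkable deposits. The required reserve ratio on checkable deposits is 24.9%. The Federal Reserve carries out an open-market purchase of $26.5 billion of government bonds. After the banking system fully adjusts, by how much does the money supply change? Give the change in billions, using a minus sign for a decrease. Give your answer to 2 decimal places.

$68.58 billion

The money multiplier is m = (1 + c) / (rr + e + c) = (1 + 0.038) / (0.249 + 0.1141 + 0.038) ≈ 2.58788.
The purchase adds 26.5 billion of base, so ΔM = m × ΔMB = 2.58788 × (+26.5) ≈ 68.5788 billion.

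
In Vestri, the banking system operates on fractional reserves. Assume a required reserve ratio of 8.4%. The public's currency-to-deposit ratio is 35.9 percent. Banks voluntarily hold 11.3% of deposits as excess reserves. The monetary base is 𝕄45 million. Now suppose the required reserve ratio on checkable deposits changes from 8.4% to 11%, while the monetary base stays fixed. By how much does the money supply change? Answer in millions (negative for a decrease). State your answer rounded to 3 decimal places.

Initially m₁ = (1 + 0.359) / (0.084 + 0.113 + 0.359) ≈ 2.444245, so M₁ = 2.444245 × 45 ≈ 109.991 million.
After the change m₂ = (1 + 0.359) / (0.11 + 0.113 + 0.359) ≈ 2.335052, so M₂ = 2.335052 × 45 ≈ 105.0773 million.
ΔM = M₂ − M₁ = 105.0773 − 109.991 = -4.9137 million.

-4.914 million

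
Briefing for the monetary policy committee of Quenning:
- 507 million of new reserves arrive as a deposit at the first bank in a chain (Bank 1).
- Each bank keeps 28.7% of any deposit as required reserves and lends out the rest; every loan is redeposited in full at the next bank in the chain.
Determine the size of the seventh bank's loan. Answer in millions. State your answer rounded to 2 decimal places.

47.49 million

Each bank lends a fraction (1 − rr) = 0.7130 of the deposit it receives, so Bank 7 receives 507·0.7130^6 and lends 507·0.7130^7 ≈ 47.4936 million.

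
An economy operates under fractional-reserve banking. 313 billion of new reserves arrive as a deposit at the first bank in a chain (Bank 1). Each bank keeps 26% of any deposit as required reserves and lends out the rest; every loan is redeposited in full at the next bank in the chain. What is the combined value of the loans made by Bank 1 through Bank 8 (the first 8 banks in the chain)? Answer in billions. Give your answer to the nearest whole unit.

Bank i lends (1 − rr)^i of the original deposit: Bank 1 lends 313·0.7400 = 231.6200, Bank 2 lends 313·0.7400² = 171.3988, and so on.
Summing a geometric series: total = 313·[0.7400·(1 − 0.7400^8) / (1 − 0.7400)] ≈ 810.7417 billion.

811 billion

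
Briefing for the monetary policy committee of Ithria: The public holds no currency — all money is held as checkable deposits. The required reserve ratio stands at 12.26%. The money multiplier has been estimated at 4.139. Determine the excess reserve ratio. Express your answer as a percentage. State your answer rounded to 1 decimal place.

Using m = 4.139. Since m = (1 + c)/(c + rr + e), the denominator satisfies c + rr + e = (1 + c)/m = (1 + 0) / 4.139 ≈ 0.241604.
With c = 0 and rr = 0.1226, the excess reserve ratio is 0.241604 − 0 − 0.1226 = 0.119004.

11.9%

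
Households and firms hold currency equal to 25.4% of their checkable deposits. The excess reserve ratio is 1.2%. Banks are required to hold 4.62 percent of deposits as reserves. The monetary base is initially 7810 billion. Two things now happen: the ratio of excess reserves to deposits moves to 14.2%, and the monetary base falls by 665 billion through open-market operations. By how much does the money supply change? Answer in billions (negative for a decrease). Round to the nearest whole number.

-11108 billion

Before: m₁ = (1 + 0.254) / (0.0462 + 0.012 + 0.254) ≈ 4.01666, MB₁ = 7810, so M₁ = 4.01666 × 7810 = 31370.1146 billion.
After: m₂ = (1 + 0.254) / (0.0462 + 0.142 + 0.254) ≈ 2.83582, MB₂ = 7810 − 665 = 7145, so M₂ = 2.83582 × 7145 = 20261.9339 billion.
ΔM = M₂ − M₁ = 20261.9339 − 31370.1146 = -11108.1807 billion.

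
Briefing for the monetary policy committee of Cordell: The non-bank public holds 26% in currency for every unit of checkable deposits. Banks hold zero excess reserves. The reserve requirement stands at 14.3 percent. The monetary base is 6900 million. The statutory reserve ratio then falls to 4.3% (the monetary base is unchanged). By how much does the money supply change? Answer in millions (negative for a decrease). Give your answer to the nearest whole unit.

7120 million

Initially m₁ = (1 + 0.26) / (0.143 + 0.26) ≈ 3.12655, so M₁ = 3.12655 × 6900 = 21573.195 million.
After the change m₂ = (1 + 0.26) / (0.043 + 0.26) ≈ 4.15842, so M₂ = 4.15842 × 6900 = 28693.098 million.
ΔM = M₂ − M₁ = 28693.098 − 21573.195 = 7119.903 million.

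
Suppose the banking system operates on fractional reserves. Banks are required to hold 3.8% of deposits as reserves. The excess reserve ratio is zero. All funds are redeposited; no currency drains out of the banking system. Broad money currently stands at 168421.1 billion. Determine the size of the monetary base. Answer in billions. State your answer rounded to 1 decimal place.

6400.0 billion

With no currency drain and no excess reserves, the money multiplier is m = 1/rr = 1/0.038 ≈ 26.3157895.
The monetary base is MB = M / m = 168421.1 / 26.3157895 ≈ 6400.0018 billion.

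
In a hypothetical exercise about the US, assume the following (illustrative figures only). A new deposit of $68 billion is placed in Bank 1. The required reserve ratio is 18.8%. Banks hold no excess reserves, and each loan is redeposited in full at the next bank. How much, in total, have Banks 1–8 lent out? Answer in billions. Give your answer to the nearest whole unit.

$238 billion

Bank i lends (1 − rr)^i of the original deposit: Bank 1 lends 68·0.8120 = 55.2160, Bank 2 lends 68·0.8120² ≈ 44.8354, and so on.
Summing a geometric series: total = 68·[0.8120·(1 − 0.8120^8) / (1 − 0.8120)] ≈ 238.1942 billion.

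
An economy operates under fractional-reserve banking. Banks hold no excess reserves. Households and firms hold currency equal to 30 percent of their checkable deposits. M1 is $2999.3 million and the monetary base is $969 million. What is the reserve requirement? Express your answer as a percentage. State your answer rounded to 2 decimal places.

Using m = M/MB = 2999.3/969 ≈ 3.095253. Since m = (1 + c)/(c + rr + e), the denominator satisfies c + rr + e = (1 + c)/m = (1 + 0.3) / 3.095253 ≈ 0.419998.
With c = 0.3 and e = 0, the reserve requirement is 0.419998 − 0.3 − 0 = 0.119998.

12.00%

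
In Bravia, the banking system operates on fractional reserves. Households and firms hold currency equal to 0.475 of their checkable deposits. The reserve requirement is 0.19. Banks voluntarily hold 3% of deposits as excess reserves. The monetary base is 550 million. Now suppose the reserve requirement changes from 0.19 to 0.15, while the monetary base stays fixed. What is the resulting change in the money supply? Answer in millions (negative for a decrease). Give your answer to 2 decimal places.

Initially m₁ = (1 + 0.475) / (0.19 + 0.03 + 0.475) ≈ 2.122302, so M₁ = 2.122302 × 550 = 1167.2661 million.
After the change m₂ = (1 + 0.475) / (0.15 + 0.03 + 0.475) ≈ 2.251908, so M₂ = 2.251908 × 550 = 1238.5494 million.
ΔM = M₂ − M₁ = 1238.5494 − 1167.2661 = 71.2833 million.

71.28 million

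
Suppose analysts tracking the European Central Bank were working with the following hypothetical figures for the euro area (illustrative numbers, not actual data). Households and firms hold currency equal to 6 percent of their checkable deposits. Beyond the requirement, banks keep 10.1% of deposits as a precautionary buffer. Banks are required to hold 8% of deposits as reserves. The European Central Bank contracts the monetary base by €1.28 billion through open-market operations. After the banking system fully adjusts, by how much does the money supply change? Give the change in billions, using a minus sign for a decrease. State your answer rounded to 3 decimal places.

The money multiplier is m = (1 + c) / (rr + e + c) = (1 + 0.06) / (0.08 + 0.101 + 0.06) ≈ 4.39834.
The sale removes 1.28 billion of base, so ΔM = m × ΔMB = 4.39834 × (−1.28) ≈ -5.6299 billion.

-5.630 billion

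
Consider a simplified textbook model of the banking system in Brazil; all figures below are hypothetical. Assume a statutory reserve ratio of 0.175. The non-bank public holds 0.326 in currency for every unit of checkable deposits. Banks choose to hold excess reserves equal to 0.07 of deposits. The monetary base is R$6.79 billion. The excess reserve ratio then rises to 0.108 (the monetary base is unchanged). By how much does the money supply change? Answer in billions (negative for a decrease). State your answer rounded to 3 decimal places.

-0.984 billion

Initially m₁ = (1 + 0.326) / (0.175 + 0.07 + 0.326) ≈ 2.32224, so M₁ = 2.32224 × 6.79 ≈ 15.768 billion.
After the change m₂ = (1 + 0.326) / (0.175 + 0.108 + 0.326) ≈ 2.17734, so M₂ = 2.17734 × 6.79 ≈ 14.7841 billion.
ΔM = M₂ − M₁ = 14.7841 − 15.768 = -0.9839 billion.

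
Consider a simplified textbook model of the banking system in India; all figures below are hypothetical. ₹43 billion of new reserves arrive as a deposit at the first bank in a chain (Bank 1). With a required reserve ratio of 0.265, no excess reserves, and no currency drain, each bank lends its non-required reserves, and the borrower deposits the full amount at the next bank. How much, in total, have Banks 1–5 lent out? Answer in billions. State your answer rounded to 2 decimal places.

Bank i lends (1 − rr)^i of the original deposit: Bank 1 lends 43·0.7350 = 31.6050, Bank 2 lends 43·0.7350² ≈ 23.2297, and so on.
Summing a geometric series: total = 43·[0.7350·(1 − 0.7350^5) / (1 − 0.7350)] ≈ 93.6814 billion.

₹93.68 billion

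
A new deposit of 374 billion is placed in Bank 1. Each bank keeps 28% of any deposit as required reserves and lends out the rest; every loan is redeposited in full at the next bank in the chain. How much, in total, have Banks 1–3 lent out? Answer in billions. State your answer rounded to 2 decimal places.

Bank i lends (1 − rr)^i of the original deposit: Bank 1 lends 374·0.7200 = 269.2800, Bank 2 lends 374·0.7200² = 193.8816, and so on.
Summing a geometric series: total = 374·[0.7200·(1 − 0.7200^3) / (1 − 0.7200)] ≈ 602.7564 billion.

602.76 billion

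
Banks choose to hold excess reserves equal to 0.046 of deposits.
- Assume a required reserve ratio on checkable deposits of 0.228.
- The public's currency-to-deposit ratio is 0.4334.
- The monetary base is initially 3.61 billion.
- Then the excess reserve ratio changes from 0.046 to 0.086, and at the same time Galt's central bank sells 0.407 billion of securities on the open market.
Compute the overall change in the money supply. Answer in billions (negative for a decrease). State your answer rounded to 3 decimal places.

Before: m₁ = (1 + 0.4334) / (0.228 + 0.046 + 0.4334) ≈ 2.02629, MB₁ = 3.61, so M₁ = 2.02629 × 3.61 ≈ 7.3149 billion.
After: m₂ = (1 + 0.4334) / (0.228 + 0.086 + 0.4334) ≈ 1.91785, MB₂ = 3.61 − 0.407 = 3.203, so M₂ = 1.91785 × 3.203 ≈ 6.1429 billion.
ΔM = M₂ − M₁ = 6.1429 − 7.3149 = -1.172 billion.

-1.172 billion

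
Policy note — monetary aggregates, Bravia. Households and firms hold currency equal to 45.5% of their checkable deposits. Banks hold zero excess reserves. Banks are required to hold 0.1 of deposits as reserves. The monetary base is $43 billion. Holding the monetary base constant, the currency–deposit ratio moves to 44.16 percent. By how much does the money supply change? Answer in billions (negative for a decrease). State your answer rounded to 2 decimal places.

Initially m₁ = (1 + 0.455) / (0.1 + 0.455) ≈ 2.62162, so M₁ = 2.62162 × 43 ≈ 112.7297 billion.
After the change m₂ = (1 + 0.4416) / (0.1 + 0.4416) ≈ 2.66174, so M₂ = 2.66174 × 43 ≈ 114.4548 billion.
ΔM = M₂ − M₁ = 114.4548 − 112.7297 = 1.7251 billion.

$1.73 billion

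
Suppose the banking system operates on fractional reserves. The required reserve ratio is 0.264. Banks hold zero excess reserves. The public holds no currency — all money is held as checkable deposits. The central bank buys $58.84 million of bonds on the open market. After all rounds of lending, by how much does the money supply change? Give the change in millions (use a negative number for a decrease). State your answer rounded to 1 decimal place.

$222.9 million

The simple money multiplier is m = 1/rr = 1/0.264 ≈ 3.7879.
An open-market purchase increases the monetary base by 58.84 million, so ΔM = m × ΔMB = 3.7879 × 58.84 ≈ 222.88 million.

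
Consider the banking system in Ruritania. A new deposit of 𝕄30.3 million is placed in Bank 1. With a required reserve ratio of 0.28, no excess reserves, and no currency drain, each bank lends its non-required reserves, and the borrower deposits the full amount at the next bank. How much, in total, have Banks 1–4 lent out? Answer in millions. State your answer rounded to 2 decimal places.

𝕄56.98 million

Bank i lends (1 − rr)^i of the original deposit: Bank 1 lends 30.3·0.7200 = 21.8160, Bank 2 lends 30.3·0.7200² ≈ 15.7075, and so on.
Summing a geometric series: total = 30.3·[0.7200·(1 − 0.7200^4) / (1 − 0.7200)] ≈ 56.9757 million.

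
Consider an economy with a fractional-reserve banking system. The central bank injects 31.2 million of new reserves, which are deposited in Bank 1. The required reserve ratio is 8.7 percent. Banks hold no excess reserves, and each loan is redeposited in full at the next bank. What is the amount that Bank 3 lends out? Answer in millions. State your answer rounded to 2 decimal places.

Each bank lends a fraction (1 − rr) = 0.9130 of the deposit it receives, so Bank 3 receives 31.2·0.9130^2 and lends 31.2·0.9130^3 ≈ 23.7447 million.

23.74 million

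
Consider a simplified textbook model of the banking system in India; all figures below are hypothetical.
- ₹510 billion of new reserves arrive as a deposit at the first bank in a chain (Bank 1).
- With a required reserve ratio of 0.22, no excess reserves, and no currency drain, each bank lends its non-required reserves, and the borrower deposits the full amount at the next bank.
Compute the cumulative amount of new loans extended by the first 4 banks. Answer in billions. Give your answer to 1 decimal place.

₹1138.9 billion

Bank i lends (1 − rr)^i of the original deposit: Bank 1 lends 510·0.7800 = 397.8000, Bank 2 lends 510·0.7800² = 310.2840, and so on.
Summing a geometric series: total = 510·[0.7800·(1 − 0.7800^4) / (1 − 0.7800)] ≈ 1138.8823 billion.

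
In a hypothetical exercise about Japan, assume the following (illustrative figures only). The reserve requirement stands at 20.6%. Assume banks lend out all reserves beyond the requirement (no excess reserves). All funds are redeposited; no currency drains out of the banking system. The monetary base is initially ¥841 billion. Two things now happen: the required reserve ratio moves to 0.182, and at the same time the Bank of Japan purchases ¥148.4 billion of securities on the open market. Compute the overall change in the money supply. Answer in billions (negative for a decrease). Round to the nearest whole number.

Before: m₁ = 1 / (0.206) ≈ 4.8544, MB₁ = 841, so M₁ = 4.8544 × 841 = 4082.5504 billion.
After: m₂ = 1 / (0.182) ≈ 5.4945, MB₂ = 841 + 148.4 = 989.4, so M₂ = 5.4945 × 989.4 = 5436.2583 billion.
ΔM = M₂ − M₁ = 5436.2583 − 4082.5504 = 1353.7079 billion.

¥1354 billion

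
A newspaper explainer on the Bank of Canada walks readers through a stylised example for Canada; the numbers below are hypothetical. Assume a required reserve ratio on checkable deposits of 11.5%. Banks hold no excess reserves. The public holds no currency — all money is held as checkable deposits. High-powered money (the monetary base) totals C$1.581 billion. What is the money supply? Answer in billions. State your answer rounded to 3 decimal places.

With no currency drain or excess reserves, the money multiplier is m = 1/rr = 1/0.115 ≈ 8.69565.
Money supply M = m × MB = 8.69565 × 1.581 ≈ 13.7478 billion.

C$13.748 billion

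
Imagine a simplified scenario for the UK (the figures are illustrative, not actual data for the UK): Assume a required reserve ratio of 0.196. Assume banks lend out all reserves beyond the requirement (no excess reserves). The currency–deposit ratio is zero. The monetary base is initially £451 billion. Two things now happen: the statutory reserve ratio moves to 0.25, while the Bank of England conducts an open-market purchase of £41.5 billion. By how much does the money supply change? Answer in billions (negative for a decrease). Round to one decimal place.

Before: m₁ = 1 / (0.196) ≈ 5.10204, MB₁ = 451, so M₁ = 5.10204 × 451 ≈ 2301.02 billion.
After: m₂ = 1 / (0.25) = 4, MB₂ = 451 + 41.5 = 492.5, so M₂ = 4 × 492.5 = 1970 billion.
ΔM = M₂ − M₁ = 1970 − 2301.02 = -331.02 billion.

-331.0 billion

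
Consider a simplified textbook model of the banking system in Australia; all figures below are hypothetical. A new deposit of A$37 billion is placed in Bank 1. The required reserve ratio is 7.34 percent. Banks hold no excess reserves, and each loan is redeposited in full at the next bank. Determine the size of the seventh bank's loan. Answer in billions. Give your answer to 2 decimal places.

A$21.70 billion

Each bank lends a fraction (1 − rr) = 0.9266 of the deposit it receives, so Bank 7 receives 37·0.9266^6 and lends 37·0.9266^7 ≈ 21.6994 billion.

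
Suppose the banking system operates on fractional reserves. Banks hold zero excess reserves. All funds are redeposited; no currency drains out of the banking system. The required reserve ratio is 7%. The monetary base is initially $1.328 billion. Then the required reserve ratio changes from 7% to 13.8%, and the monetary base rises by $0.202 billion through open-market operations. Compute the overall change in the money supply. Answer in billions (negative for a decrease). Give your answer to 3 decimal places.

Before: m₁ = 1 / (0.07) ≈ 14.28571, MB₁ = 1.328, so M₁ = 14.28571 × 1.328 ≈ 18.9714 billion.
After: m₂ = 1 / (0.138) ≈ 7.24638, MB₂ = 1.328 + 0.202 = 1.53, so M₂ = 7.24638 × 1.53 ≈ 11.087 billion.
ΔM = M₂ − M₁ = 11.087 − 18.9714 = -7.8844 billion.

-7.884 billion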